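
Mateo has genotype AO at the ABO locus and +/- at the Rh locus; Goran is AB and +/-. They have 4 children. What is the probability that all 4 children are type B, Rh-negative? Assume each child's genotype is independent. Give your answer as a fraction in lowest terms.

ABO cross AO × AB → 1/2 A, 1/4 B, 1/4 AB.
Rh cross +/- × +/- → 3/4 Rh+, 1/4 Rh-; so P(type B, Rh-negative) = 1/4 × 1/4 = 1/16 per child.
All 4 independent: (1/16)^4 = 1/65536.

1/65536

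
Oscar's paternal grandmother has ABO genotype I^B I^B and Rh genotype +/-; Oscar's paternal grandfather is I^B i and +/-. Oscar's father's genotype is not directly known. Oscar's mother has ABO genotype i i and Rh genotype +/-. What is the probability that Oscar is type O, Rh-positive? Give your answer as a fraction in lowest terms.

3/16

Oscar's father's ABO genotype from I^B I^B × I^B i: 1/2 I^B I^B, 1/2 I^B i.
Crossing each possibility with the mother i i and summing P(type O): 1/2·0 + 1/2·1/2 = 1/4.
Similarly for Rh via the father's Rh distribution: P(Rh+) = 3/4.
Independent loci: 1/4 × 3/4 = 3/16.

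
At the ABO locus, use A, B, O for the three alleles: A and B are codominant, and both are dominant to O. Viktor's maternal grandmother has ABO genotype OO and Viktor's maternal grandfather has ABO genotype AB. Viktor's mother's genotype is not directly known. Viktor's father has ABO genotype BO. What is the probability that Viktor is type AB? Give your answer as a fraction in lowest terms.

Viktor's mother's ABO genotype from OO × AB: 1/2 AO, 1/2 BO.
Crossing each possibility with the father BO and summing P(type AB): 1/2·1/4 + 1/2·0 = 1/8.

1/8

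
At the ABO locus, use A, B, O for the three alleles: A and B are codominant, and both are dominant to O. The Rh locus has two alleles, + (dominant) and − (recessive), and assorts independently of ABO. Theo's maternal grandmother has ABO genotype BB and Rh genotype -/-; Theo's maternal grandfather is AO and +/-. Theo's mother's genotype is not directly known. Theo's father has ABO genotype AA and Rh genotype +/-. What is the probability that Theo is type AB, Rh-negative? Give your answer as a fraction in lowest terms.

Theo's mother's ABO genotype from BB × AO: 1/2 AB, 1/2 BO.
Crossing each possibility with the father AA and summing P(type AB): 1/2·1/2 + 1/2·1/2 = 1/2.
Similarly for Rh via the mother's Rh distribution: P(Rh-) = 3/8.
Independent loci: 1/2 × 3/8 = 3/16.

3/16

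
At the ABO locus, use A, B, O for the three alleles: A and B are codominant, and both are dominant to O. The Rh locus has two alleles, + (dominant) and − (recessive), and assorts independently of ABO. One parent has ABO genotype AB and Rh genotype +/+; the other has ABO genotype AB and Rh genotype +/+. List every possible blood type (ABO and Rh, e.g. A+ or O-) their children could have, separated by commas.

A+, B+, AB+

Gametes from AB × AB give offspring ABO genotypes AA, AB, BB, i.e. phenotypes A, B, AB.
Rh cross +/+ × +/+ → phenotypes Rh+.
Combining independently: A+, B+, AB+.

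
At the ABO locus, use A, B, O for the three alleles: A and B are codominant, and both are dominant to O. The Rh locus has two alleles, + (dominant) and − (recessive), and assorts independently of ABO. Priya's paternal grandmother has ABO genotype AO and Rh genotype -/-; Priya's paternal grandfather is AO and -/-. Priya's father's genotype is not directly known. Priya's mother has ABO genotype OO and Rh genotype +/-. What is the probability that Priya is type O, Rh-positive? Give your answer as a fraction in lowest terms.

1/4

Priya's father's ABO genotype from AO × AO: 1/4 AA, 1/2 AO, 1/4 OO.
Crossing each possibility with the mother OO and summing P(type O): 1/4·0 + 1/2·1/2 + 1/4·1 = 1/2.
Similarly for Rh via the father's Rh distribution: P(Rh+) = 1/2.
Independent loci: 1/2 × 1/2 = 1/4.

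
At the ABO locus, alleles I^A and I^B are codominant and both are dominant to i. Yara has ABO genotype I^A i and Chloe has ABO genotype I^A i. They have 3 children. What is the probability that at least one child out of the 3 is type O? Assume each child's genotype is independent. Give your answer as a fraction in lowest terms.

37/64

ABO cross I^A i × I^A i → 1/4 O, 3/4 A.
So P(type O) = 1/4 per child.
P(none) = (3/4)^3 = 27/64; P(at least one) = 1 − 27/64 = 37/64.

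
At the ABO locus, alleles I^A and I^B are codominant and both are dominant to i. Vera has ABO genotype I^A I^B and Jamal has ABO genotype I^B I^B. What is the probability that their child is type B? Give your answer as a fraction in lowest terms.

1/2

ABO cross I^A I^B × I^B I^B → offspring phenotypes: 1/2 B, 1/2 AB.
So P(type B) = 1/2.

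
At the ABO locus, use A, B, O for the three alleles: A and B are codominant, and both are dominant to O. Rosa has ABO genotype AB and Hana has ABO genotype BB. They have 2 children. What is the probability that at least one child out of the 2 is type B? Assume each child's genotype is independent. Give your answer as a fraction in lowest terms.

ABO cross AB × BB → 1/2 B, 1/2 AB.
So P(type B) = 1/2 per child.
P(none) = (1/2)^2 = 1/4; P(at least one) = 1 − 1/4 = 3/4.

3/4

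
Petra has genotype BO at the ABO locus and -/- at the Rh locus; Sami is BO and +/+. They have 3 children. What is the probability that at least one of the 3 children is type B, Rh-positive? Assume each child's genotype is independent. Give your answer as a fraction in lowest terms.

ABO cross BO × BO → 1/4 O, 3/4 B.
Rh cross -/- × +/+ → 1 Rh+; so P(type B, Rh-positive) = 3/4 × 1 = 3/4 per child.
P(none) = (1/4)^3 = 1/64; P(at least one) = 1 − 1/64 = 63/64.

63/64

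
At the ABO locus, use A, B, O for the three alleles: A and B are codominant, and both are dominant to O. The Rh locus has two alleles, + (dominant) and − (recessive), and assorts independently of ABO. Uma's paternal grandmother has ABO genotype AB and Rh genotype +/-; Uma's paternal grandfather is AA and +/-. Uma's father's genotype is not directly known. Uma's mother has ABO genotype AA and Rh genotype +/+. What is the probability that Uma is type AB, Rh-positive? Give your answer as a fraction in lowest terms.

1/4

Uma's father's ABO genotype from AB × AA: 1/2 AA, 1/2 AB.
Crossing each possibility with the mother AA and summing P(type AB): 1/2·0 + 1/2·1/2 = 1/4.
Similarly for Rh via the father's Rh distribution: P(Rh+) = 1.
Independent loci: 1/4 × 1 = 1/4.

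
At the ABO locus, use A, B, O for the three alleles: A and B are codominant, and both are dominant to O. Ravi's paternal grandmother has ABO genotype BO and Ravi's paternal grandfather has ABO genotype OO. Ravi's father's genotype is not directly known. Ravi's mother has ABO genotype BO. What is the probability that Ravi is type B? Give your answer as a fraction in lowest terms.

Ravi's father's ABO genotype from BO × OO: 1/2 BO, 1/2 OO.
Crossing each possibility with the mother BO and summing P(type B): 1/2·3/4 + 1/2·1/2 = 5/8.

5/8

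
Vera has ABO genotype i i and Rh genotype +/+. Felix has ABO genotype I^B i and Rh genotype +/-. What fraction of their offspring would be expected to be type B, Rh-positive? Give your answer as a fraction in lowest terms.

1/2

ABO cross i i × I^B i → offspring phenotypes: 1/2 O, 1/2 B.
Rh cross +/+ × +/- → 1 Rh+.
Independent loci: P(type B, Rh-positive) = 1/2 × 1 = 1/2.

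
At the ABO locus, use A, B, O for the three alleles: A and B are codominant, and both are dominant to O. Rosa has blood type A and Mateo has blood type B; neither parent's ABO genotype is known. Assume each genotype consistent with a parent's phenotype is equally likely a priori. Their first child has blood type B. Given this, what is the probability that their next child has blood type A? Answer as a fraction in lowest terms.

Possible genotypes: Rosa ∈ {AA, AO}; Mateo ∈ {BB, BO}.
Weight each parental genotype pair by prior × P(type-B child):
  AO × BB: posterior weight 2/3; P(next child type A) = 0.
  AO × BO: posterior weight 1/3; P(next child type A) = 1/4.
Weighted sum = 1/12.

1/12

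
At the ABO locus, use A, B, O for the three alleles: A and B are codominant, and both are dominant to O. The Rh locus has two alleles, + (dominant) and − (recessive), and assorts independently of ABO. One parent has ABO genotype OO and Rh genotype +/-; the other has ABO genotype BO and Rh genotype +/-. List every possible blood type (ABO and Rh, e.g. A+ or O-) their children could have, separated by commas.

Gametes from OO × BO give offspring ABO genotypes BO, OO, i.e. phenotypes O, B.
Rh cross +/- × +/- → phenotypes Rh+, Rh-.
Combining independently: O+, O-, B+, B-.

O+, O-, B+, B-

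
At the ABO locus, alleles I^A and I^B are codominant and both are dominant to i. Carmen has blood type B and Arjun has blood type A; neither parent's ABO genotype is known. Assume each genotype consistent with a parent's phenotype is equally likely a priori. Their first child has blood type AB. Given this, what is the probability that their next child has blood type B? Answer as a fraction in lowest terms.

5/36

Possible genotypes: Carmen ∈ {I^B I^B, I^B i}; Arjun ∈ {I^A I^A, I^A i}.
Weight each parental genotype pair by prior × P(type-AB child):
  I^B I^B × I^A I^A: posterior weight 4/9; P(next child type B) = 0.
  I^B I^B × I^A i: posterior weight 2/9; P(next child type B) = 1/2.
  I^B i × I^A I^A: posterior weight 2/9; P(next child type B) = 0.
  I^B i × I^A i: posterior weight 1/9; P(next child type B) = 1/4.
Weighted sum = 5/36.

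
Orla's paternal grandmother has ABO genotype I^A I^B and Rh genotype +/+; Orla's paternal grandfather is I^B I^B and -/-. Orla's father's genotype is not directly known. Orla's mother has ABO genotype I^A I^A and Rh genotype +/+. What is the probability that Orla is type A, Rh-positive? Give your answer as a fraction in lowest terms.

1/4

Orla's father's ABO genotype from I^A I^B × I^B I^B: 1/2 I^A I^B, 1/2 I^B I^B.
Crossing each possibility with the mother I^A I^A and summing P(type A): 1/2·1/2 + 1/2·0 = 1/4.
Similarly for Rh via the father's Rh distribution: P(Rh+) = 1.
Independent loci: 1/4 × 1 = 1/4.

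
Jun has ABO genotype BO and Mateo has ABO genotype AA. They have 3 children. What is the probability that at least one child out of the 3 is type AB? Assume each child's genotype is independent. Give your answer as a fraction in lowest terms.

7/8

ABO cross BO × AA → 1/2 A, 1/2 AB.
So P(type AB) = 1/2 per child.
P(none) = (1/2)^3 = 1/8; P(at least one) = 1 − 1/8 = 7/8.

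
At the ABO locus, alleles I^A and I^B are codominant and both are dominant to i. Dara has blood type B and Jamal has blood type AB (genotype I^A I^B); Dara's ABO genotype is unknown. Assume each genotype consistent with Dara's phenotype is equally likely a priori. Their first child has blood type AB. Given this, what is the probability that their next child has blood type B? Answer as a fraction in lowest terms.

1/2

Possible genotypes: Dara ∈ {I^B I^B, I^B i}; Jamal ∈ {I^A I^B}.
Weight each parental genotype pair by prior × P(type-AB child):
  I^B I^B × I^A I^B: posterior weight 2/3; P(next child type B) = 1/2.
  I^B i × I^A I^B: posterior weight 1/3; P(next child type B) = 1/2.
Weighted sum = 1/2.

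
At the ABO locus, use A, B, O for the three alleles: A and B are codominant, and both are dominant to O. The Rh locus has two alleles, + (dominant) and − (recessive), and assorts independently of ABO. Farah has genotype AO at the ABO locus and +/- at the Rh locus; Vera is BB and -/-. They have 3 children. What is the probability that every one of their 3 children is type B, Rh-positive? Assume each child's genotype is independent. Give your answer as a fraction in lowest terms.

1/64

ABO cross AO × BB → 1/2 B, 1/2 AB.
Rh cross +/- × -/- → 1/2 Rh+, 1/2 Rh-; so P(type B, Rh-positive) = 1/2 × 1/2 = 1/4 per child.
All 3 independent: (1/4)^3 = 1/64.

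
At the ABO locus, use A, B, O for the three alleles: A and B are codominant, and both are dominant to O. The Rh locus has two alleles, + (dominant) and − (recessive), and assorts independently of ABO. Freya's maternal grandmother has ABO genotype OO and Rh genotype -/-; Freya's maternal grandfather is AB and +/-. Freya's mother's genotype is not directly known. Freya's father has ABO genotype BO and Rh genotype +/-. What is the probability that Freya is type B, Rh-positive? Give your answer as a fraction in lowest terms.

Freya's mother's ABO genotype from OO × AB: 1/2 AO, 1/2 BO.
Crossing each possibility with the father BO and summing P(type B): 1/2·1/4 + 1/2·3/4 = 1/2.
Similarly for Rh via the mother's Rh distribution: P(Rh+) = 5/8.
Independent loci: 1/2 × 5/8 = 5/16.

5/16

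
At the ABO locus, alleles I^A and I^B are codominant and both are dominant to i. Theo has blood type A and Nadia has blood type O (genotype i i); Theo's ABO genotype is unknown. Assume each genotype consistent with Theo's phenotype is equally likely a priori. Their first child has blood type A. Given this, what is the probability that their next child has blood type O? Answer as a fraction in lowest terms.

Possible genotypes: Theo ∈ {I^A I^A, I^A i}; Nadia ∈ {i i}.
Weight each parental genotype pair by prior × P(type-A child):
  I^A I^A × i i: posterior weight 2/3; P(next child type O) = 0.
  I^A i × i i: posterior weight 1/3; P(next child type O) = 1/2.
Weighted sum = 1/6.

1/6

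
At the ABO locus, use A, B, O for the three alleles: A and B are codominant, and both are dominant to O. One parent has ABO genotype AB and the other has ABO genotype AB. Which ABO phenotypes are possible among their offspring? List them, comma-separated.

A, B, AB

Gametes from AB × AB give offspring ABO genotypes AA, AB, BB, i.e. phenotypes A, B, AB.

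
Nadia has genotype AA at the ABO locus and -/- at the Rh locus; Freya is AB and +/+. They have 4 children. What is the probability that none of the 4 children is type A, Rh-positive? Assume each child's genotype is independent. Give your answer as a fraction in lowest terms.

ABO cross AA × AB → 1/2 A, 1/2 AB.
Rh cross -/- × +/+ → 1 Rh+; so P(type A, Rh-positive) = 1/2 × 1 = 1/2 per child.
P(not type A, Rh-positive) = 1/2 for one child; (1/2)^4 = 1/16.

1/16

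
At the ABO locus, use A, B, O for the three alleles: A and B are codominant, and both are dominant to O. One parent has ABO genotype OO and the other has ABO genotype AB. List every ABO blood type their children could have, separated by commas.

A, B

Gametes from OO × AB give offspring ABO genotypes AO, BO, i.e. phenotypes A, B.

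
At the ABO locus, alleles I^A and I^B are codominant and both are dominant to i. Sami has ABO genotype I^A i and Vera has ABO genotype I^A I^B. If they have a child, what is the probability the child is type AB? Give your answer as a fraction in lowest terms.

ABO cross I^A i × I^A I^B → offspring phenotypes: 1/2 A, 1/4 B, 1/4 AB.
So P(type AB) = 1/4.

1/4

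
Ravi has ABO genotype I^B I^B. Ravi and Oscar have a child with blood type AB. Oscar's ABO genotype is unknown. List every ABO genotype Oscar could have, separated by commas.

For each candidate genotype of Oscar, check whether crossing it with I^B I^B can produce every observed child phenotype.
  I^A I^A → possible child types {AB} ✓
  I^A I^B → possible child types {B, AB} ✓
  I^A i → possible child types {B, AB} ✓
  I^B I^B → possible child types {B} ✗
  I^B i → possible child types {B} ✗
  i i → possible child types {B} ✗

I^A I^A, I^A I^B, I^A i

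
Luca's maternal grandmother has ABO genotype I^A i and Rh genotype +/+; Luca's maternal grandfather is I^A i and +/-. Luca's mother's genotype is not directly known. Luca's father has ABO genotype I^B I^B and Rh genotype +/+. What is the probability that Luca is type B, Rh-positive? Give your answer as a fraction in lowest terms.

Luca's mother's ABO genotype from I^A i × I^A i: 1/4 I^A I^A, 1/2 I^A i, 1/4 i i.
Crossing each possibility with the father I^B I^B and summing P(type B): 1/4·0 + 1/2·1/2 + 1/4·1 = 1/2.
Similarly for Rh via the mother's Rh distribution: P(Rh+) = 1.
Independent loci: 1/2 × 1 = 1/2.

1/2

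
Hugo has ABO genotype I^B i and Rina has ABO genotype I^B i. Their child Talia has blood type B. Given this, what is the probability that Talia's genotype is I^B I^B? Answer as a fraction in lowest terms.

Cross I^B i × I^B i → 1/4 I^B I^B, 1/2 I^B i, 1/4 i i.
Type-B genotypes among offspring: I^B I^B (1/4), I^B i (1/2); total 3/4.
P(I^B I^B | type B) = (1/4) / (3/4) = 1/3.

1/3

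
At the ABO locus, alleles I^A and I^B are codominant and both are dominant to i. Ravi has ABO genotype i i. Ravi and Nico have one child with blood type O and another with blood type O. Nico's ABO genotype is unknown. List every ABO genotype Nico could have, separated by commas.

For each candidate genotype of Nico, check whether crossing it with i i can produce every observed child phenotype.
  I^A I^A → possible child types {A} ✗
  I^A I^B → possible child types {A, B} ✗
  I^A i → possible child types {O, A} ✓
  I^B I^B → possible child types {B} ✗
  I^B i → possible child types {O, B} ✓
  i i → possible child types {O} ✓

I^A i, I^B i, i i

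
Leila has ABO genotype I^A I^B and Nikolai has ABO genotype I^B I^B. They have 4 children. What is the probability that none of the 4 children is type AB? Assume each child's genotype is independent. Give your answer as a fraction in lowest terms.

ABO cross I^A I^B × I^B I^B → 1/2 B, 1/2 AB.
So P(type AB) = 1/2 per child.
P(not type AB) = 1/2 for one child; (1/2)^4 = 1/16.

1/16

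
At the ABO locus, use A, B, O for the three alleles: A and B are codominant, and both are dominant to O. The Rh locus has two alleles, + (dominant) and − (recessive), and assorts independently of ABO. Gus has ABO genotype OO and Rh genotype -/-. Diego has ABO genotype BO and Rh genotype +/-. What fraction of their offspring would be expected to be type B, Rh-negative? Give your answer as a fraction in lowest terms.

ABO cross OO × BO → offspring phenotypes: 1/2 O, 1/2 B.
Rh cross -/- × +/- → 1/2 Rh+, 1/2 Rh-.
Independent loci: P(type B, Rh-negative) = 1/2 × 1/2 = 1/4.

1/4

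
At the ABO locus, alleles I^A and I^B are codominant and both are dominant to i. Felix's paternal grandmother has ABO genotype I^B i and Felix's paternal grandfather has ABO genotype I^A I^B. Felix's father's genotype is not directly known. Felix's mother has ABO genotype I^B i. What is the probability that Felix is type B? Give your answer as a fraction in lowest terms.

5/8

Felix's father's ABO genotype from I^B i × I^A I^B: 1/4 I^A I^B, 1/4 I^A i, 1/4 I^B I^B, 1/4 I^B i.
Crossing each possibility with the mother I^B i and summing P(type B): 1/4·1/2 + 1/4·1/4 + 1/4·1 + 1/4·3/4 = 5/8.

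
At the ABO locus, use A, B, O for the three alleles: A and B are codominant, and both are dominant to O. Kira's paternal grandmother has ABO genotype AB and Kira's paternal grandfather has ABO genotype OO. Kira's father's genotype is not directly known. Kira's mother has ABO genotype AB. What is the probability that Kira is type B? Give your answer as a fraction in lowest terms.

Kira's father's ABO genotype from AB × OO: 1/2 AO, 1/2 BO.
Crossing each possibility with the mother AB and summing P(type B): 1/2·1/4 + 1/2·1/2 = 3/8.

3/8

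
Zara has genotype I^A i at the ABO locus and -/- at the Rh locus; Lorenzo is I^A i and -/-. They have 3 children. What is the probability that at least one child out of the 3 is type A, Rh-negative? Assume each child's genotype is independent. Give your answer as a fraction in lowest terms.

ABO cross I^A i × I^A i → 1/4 O, 3/4 A.
Rh cross -/- × -/- → 1 Rh-; so P(type A, Rh-negative) = 3/4 × 1 = 3/4 per child.
P(none) = (1/4)^3 = 1/64; P(at least one) = 1 − 1/64 = 63/64.

63/64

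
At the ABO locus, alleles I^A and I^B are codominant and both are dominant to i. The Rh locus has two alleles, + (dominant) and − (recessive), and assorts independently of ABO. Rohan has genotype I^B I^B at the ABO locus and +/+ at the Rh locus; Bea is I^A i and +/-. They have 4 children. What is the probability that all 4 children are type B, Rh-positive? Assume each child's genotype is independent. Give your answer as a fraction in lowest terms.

1/16

ABO cross I^B I^B × I^A i → 1/2 B, 1/2 AB.
Rh cross +/+ × +/- → 1 Rh+; so P(type B, Rh-positive) = 1/2 × 1 = 1/2 per child.
All 4 independent: (1/2)^4 = 1/16.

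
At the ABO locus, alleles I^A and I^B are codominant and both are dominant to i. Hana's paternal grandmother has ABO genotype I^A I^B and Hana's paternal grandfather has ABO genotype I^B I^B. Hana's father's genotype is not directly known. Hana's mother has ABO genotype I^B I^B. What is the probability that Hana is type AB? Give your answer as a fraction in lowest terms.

1/4

Hana's father's ABO genotype from I^A I^B × I^B I^B: 1/2 I^A I^B, 1/2 I^B I^B.
Crossing each possibility with the mother I^B I^B and summing P(type AB): 1/2·1/2 + 1/2·0 = 1/4.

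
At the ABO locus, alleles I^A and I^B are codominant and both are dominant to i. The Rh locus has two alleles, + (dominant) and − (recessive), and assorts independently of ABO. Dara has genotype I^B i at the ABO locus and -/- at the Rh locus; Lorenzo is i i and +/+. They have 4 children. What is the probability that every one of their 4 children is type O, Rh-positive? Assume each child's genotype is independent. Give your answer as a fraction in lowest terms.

ABO cross I^B i × i i → 1/2 O, 1/2 B.
Rh cross -/- × +/+ → 1 Rh+; so P(type O, Rh-positive) = 1/2 × 1 = 1/2 per child.
All 4 independent: (1/2)^4 = 1/16.

1/16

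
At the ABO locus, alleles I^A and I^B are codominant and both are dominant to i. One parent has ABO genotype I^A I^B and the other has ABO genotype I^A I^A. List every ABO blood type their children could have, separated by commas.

Gametes from I^A I^B × I^A I^A give offspring ABO genotypes I^A I^A, I^A I^B, i.e. phenotypes A, AB.

A, AB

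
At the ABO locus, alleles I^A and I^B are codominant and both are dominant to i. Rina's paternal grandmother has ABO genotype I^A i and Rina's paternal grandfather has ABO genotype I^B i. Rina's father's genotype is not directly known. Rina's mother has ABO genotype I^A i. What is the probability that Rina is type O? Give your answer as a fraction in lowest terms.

1/4

Rina's father's ABO genotype from I^A i × I^B i: 1/4 I^A I^B, 1/4 I^A i, 1/4 I^B i, 1/4 i i.
Crossing each possibility with the mother I^A i and summing P(type O): 1/4·0 + 1/4·1/4 + 1/4·1/4 + 1/4·1/2 = 1/4.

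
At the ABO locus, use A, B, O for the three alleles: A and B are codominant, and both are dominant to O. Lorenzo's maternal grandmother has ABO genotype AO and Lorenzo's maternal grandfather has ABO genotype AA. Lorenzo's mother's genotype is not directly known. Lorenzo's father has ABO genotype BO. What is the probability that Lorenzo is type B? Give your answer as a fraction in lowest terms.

1/8

Lorenzo's mother's ABO genotype from AO × AA: 1/2 AA, 1/2 AO.
Crossing each possibility with the father BO and summing P(type B): 1/2·0 + 1/2·1/4 = 1/8.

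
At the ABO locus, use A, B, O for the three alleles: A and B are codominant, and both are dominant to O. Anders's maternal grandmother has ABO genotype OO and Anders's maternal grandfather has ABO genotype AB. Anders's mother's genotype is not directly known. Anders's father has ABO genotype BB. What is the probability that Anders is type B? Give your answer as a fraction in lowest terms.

Anders's mother's ABO genotype from OO × AB: 1/2 AO, 1/2 BO.
Crossing each possibility with the father BB and summing P(type B): 1/2·1/2 + 1/2·1 = 3/4.

3/4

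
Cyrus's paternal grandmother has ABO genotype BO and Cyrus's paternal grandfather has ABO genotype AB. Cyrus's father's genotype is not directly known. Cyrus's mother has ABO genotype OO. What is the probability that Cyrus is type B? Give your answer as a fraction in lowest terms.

Cyrus's father's ABO genotype from BO × AB: 1/4 AB, 1/4 AO, 1/4 BB, 1/4 BO.
Crossing each possibility with the mother OO and summing P(type B): 1/4·1/2 + 1/4·0 + 1/4·1 + 1/4·1/2 = 1/2.

1/2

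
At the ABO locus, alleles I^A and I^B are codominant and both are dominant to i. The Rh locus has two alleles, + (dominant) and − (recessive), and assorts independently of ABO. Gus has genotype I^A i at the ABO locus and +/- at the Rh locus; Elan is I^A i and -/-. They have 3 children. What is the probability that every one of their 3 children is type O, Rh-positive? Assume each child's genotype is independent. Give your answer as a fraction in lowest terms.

ABO cross I^A i × I^A i → 1/4 O, 3/4 A.
Rh cross +/- × -/- → 1/2 Rh+, 1/2 Rh-; so P(type O, Rh-positive) = 1/4 × 1/2 = 1/8 per child.
All 3 independent: (1/8)^3 = 1/512.

1/512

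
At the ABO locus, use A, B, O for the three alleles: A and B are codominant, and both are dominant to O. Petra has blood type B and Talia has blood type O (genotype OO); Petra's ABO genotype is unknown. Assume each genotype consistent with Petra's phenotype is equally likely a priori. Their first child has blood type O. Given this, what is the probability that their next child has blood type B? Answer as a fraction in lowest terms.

Possible genotypes: Petra ∈ {BB, BO}; Talia ∈ {OO}.
Weight each parental genotype pair by prior × P(type-O child):
  BO × OO: posterior weight 1; P(next child type B) = 1/2.
Weighted sum = 1/2.

1/2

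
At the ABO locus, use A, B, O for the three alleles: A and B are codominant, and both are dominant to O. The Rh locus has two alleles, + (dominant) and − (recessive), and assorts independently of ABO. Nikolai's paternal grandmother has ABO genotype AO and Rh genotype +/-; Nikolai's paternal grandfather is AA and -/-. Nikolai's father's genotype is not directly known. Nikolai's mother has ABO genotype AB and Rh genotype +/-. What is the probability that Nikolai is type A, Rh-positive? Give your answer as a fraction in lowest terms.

Nikolai's father's ABO genotype from AO × AA: 1/2 AA, 1/2 AO.
Crossing each possibility with the mother AB and summing P(type A): 1/2·1/2 + 1/2·1/2 = 1/2.
Similarly for Rh via the father's Rh distribution: P(Rh+) = 5/8.
Independent loci: 1/2 × 5/8 = 5/16.

5/16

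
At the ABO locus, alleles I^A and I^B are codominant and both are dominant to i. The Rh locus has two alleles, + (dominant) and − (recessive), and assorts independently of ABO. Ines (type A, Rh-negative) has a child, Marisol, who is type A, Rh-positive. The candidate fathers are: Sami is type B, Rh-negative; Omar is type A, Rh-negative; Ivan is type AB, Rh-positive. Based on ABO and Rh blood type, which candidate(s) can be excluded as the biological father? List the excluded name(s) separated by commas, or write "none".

A candidate is excluded only if no genotype consistent with his phenotype could produce a type A, Rh-positive child with a type A, Rh-negative mother.
Sami (type B, Rh-): no genotype consistent with that phenotype can produce a type-A Rh+ child with a type-A mother.
Omar (type A, Rh-): no genotype consistent with that phenotype can produce a type-A Rh+ child with a type-A mother.

Sami, Omar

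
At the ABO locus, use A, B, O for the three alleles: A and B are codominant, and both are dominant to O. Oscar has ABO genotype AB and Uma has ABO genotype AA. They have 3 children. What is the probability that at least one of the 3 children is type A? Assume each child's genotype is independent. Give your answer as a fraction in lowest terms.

7/8

ABO cross AB × AA → 1/2 A, 1/2 AB.
So P(type A) = 1/2 per child.
P(none) = (1/2)^3 = 1/8; P(at least one) = 1 − 1/8 = 7/8.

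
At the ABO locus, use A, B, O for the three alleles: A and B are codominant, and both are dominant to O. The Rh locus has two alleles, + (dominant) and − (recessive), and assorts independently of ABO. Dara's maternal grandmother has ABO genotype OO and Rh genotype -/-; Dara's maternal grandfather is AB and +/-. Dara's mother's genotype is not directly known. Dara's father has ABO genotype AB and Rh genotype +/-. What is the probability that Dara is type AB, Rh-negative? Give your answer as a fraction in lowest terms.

3/32

Dara's mother's ABO genotype from OO × AB: 1/2 AO, 1/2 BO.
Crossing each possibility with the father AB and summing P(type AB): 1/2·1/4 + 1/2·1/4 = 1/4.
Similarly for Rh via the mother's Rh distribution: P(Rh-) = 3/8.
Independent loci: 1/4 × 3/8 = 3/32.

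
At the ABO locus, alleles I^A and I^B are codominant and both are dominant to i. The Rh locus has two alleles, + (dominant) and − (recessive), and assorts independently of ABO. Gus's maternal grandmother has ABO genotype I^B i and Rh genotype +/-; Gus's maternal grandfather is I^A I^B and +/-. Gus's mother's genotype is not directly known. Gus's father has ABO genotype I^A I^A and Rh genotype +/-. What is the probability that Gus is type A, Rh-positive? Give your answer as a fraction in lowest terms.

3/8

Gus's mother's ABO genotype from I^B i × I^A I^B: 1/4 I^A I^B, 1/4 I^A i, 1/4 I^B I^B, 1/4 I^B i.
Crossing each possibility with the father I^A I^A and summing P(type A): 1/4·1/2 + 1/4·1 + 1/4·0 + 1/4·1/2 = 1/2.
Similarly for Rh via the mother's Rh distribution: P(Rh+) = 3/4.
Independent loci: 1/2 × 3/4 = 3/8.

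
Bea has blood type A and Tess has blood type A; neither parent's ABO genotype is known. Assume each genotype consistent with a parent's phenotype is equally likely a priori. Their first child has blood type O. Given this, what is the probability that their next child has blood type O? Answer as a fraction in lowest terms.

1/4

Possible genotypes: Bea ∈ {I^A I^A, I^A i}; Tess ∈ {I^A I^A, I^A i}.
Weight each parental genotype pair by prior × P(type-O child):
  I^A i × I^A i: posterior weight 1; P(next child type O) = 1/4.
Weighted sum = 1/4.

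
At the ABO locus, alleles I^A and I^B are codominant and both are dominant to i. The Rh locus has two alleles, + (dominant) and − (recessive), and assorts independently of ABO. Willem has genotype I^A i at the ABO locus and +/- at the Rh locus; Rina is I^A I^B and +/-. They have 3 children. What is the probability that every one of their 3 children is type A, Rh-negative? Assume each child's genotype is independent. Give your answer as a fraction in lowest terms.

ABO cross I^A i × I^A I^B → 1/2 A, 1/4 B, 1/4 AB.
Rh cross +/- × +/- → 3/4 Rh+, 1/4 Rh-; so P(type A, Rh-negative) = 1/2 × 1/4 = 1/8 per child.
All 3 independent: (1/8)^3 = 1/512.

1/512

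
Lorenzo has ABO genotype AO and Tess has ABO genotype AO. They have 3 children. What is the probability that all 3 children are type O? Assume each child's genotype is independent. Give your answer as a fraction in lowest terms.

ABO cross AO × AO → 1/4 O, 3/4 A.
So P(type O) = 1/4 per child.
All 3 independent: (1/4)^3 = 1/64.

1/64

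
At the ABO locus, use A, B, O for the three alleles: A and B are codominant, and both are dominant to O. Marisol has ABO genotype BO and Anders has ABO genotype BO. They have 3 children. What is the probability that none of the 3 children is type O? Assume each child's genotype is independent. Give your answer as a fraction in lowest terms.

ABO cross BO × BO → 1/4 O, 3/4 B.
So P(type O) = 1/4 per child.
P(not type O) = 3/4 for one child; (3/4)^3 = 27/64.

27/64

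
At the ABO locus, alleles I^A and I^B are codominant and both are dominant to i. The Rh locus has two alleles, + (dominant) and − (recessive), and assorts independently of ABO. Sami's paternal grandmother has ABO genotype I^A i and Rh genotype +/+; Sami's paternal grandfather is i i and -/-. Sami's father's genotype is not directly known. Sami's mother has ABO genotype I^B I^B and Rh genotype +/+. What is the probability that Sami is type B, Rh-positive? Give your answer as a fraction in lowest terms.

3/4

Sami's father's ABO genotype from I^A i × i i: 1/2 I^A i, 1/2 i i.
Crossing each possibility with the mother I^B I^B and summing P(type B): 1/2·1/2 + 1/2·1 = 3/4.
Similarly for Rh via the father's Rh distribution: P(Rh+) = 1.
Independent loci: 3/4 × 1 = 3/4.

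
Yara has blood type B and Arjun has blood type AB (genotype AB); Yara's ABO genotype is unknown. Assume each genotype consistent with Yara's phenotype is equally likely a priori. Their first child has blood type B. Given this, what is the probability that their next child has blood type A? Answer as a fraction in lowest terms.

Possible genotypes: Yara ∈ {BB, BO}; Arjun ∈ {AB}.
Weight each parental genotype pair by prior × P(type-B child):
  BB × AB: posterior weight 1/2; P(next child type A) = 0.
  BO × AB: posterior weight 1/2; P(next child type A) = 1/4.
Weighted sum = 1/8.

1/8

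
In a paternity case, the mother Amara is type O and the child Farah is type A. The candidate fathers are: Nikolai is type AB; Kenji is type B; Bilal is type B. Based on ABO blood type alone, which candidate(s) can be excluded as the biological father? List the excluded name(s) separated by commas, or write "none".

Kenji, Bilal

A candidate is excluded only if no genotype consistent with his phenotype could produce a type A child with a type O mother.
Kenji (type B): no genotype consistent with that phenotype can produce a type-A child with a type-O mother.
Bilal (type B): no genotype consistent with that phenotype can produce a type-A child with a type-O mother.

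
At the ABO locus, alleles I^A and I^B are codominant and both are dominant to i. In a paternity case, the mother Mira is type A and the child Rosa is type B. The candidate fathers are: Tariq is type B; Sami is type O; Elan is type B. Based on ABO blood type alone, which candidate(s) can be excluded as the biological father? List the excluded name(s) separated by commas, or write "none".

A candidate is excluded only if no genotype consistent with his phenotype could produce a type B child with a type A mother.
Sami (type O): no genotype consistent with that phenotype can produce a type-B child with a type-A mother.

Sami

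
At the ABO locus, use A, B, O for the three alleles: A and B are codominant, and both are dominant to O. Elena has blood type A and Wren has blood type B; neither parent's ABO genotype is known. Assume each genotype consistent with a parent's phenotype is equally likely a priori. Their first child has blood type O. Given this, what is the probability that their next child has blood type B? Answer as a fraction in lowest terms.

1/4

Possible genotypes: Elena ∈ {AA, AO}; Wren ∈ {BB, BO}.
Weight each parental genotype pair by prior × P(type-O child):
  AO × BO: posterior weight 1; P(next child type B) = 1/4.
Weighted sum = 1/4.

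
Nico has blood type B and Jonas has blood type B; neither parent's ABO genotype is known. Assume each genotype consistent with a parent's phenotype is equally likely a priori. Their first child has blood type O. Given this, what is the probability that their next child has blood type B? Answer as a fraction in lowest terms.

3/4

Possible genotypes: Nico ∈ {I^B I^B, I^B i}; Jonas ∈ {I^B I^B, I^B i}.
Weight each parental genotype pair by prior × P(type-O child):
  I^B i × I^B i: posterior weight 1; P(next child type B) = 3/4.
Weighted sum = 3/4.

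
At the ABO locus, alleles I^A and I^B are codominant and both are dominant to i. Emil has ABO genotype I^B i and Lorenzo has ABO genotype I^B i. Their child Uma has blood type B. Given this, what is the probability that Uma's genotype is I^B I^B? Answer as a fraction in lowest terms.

1/3

Cross I^B i × I^B i → 1/4 I^B I^B, 1/2 I^B i, 1/4 i i.
Type-B genotypes among offspring: I^B I^B (1/4), I^B i (1/2); total 3/4.
P(I^B I^B | type B) = (1/4) / (3/4) = 1/3.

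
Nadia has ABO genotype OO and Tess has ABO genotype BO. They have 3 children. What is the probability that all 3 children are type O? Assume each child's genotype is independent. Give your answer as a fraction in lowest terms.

ABO cross OO × BO → 1/2 O, 1/2 B.
So P(type O) = 1/2 per child.
All 3 independent: (1/2)^3 = 1/8.

1/8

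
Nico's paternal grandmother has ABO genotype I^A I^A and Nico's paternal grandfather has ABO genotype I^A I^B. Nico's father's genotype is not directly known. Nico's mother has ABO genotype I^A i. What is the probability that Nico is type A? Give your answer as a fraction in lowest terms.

3/4

Nico's father's ABO genotype from I^A I^A × I^A I^B: 1/2 I^A I^A, 1/2 I^A I^B.
Crossing each possibility with the mother I^A i and summing P(type A): 1/2·1 + 1/2·1/2 = 3/4.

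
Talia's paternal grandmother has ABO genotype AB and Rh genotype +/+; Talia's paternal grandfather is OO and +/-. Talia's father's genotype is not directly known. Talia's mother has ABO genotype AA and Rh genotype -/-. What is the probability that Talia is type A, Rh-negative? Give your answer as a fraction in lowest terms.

Talia's father's ABO genotype from AB × OO: 1/2 AO, 1/2 BO.
Crossing each possibility with the mother AA and summing P(type A): 1/2·1 + 1/2·1/2 = 3/4.
Similarly for Rh via the father's Rh distribution: P(Rh-) = 1/4.
Independent loci: 3/4 × 1/4 = 3/16.

3/16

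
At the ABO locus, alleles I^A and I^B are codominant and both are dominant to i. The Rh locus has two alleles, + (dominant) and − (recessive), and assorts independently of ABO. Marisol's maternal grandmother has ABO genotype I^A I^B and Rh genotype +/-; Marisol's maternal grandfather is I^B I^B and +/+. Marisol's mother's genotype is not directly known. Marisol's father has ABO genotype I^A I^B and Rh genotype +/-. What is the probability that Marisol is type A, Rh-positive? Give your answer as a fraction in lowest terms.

Marisol's mother's ABO genotype from I^A I^B × I^B I^B: 1/2 I^A I^B, 1/2 I^B I^B.
Crossing each possibility with the father I^A I^B and summing P(type A): 1/2·1/4 + 1/2·0 = 1/8.
Similarly for Rh via the mother's Rh distribution: P(Rh+) = 7/8.
Independent loci: 1/8 × 7/8 = 7/64.

7/64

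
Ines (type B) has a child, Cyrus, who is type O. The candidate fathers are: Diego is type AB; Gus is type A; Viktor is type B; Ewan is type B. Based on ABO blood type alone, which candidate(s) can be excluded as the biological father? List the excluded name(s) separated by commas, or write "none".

A candidate is excluded only if no genotype consistent with his phenotype could produce a type O child with a type B mother.
Diego (type AB): no genotype consistent with that phenotype can produce a type-O child with a type-B mother.

Diego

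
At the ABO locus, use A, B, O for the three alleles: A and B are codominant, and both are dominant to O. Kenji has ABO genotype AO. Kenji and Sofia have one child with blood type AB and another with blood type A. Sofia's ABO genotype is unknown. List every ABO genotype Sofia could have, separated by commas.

For each candidate genotype of Sofia, check whether crossing it with AO can produce every observed child phenotype.
  AA → possible child types {A} ✗
  AB → possible child types {A, B, AB} ✓
  AO → possible child types {O, A} ✗
  BB → possible child types {B, AB} ✗
  BO → possible child types {O, A, B, AB} ✓
  OO → possible child types {O, A} ✗

AB, BO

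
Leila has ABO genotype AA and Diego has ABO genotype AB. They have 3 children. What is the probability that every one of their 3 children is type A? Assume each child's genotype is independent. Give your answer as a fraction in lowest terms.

ABO cross AA × AB → 1/2 A, 1/2 AB.
So P(type A) = 1/2 per child.
All 3 independent: (1/2)^3 = 1/8.

1/8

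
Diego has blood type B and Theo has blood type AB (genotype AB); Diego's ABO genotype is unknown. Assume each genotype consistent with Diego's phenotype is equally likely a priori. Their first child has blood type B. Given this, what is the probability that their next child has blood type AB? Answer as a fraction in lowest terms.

Possible genotypes: Diego ∈ {BB, BO}; Theo ∈ {AB}.
Weight each parental genotype pair by prior × P(type-B child):
  BB × AB: posterior weight 1/2; P(next child type AB) = 1/2.
  BO × AB: posterior weight 1/2; P(next child type AB) = 1/4.
Weighted sum = 3/8.

3/8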